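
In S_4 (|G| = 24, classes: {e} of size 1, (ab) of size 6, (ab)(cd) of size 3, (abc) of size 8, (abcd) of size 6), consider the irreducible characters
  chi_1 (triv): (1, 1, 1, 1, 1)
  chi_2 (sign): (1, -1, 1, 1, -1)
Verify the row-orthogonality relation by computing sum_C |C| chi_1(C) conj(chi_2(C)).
Sum = 0; so <chi_1, chi_2> = 0 (distinct irreducibles are orthogonal).

Compute term by term over conjugacy classes (|C| * chi_1(C) * conj(chi_2(C))):
  1*(1)*conj(1) + 6*(1)*conj(-1) + 3*(1)*conj(1) + 8*(1)*conj(1) + 6*(1)*conj(-1)
  = (1) + (-6) + (3) + (8) + (-6)
  = 0.
Dividing by |G| = 24 gives 0/24 = 0, matching the row-orthogonality relation <chi_1, chi_2> = [chi_1 = chi_2].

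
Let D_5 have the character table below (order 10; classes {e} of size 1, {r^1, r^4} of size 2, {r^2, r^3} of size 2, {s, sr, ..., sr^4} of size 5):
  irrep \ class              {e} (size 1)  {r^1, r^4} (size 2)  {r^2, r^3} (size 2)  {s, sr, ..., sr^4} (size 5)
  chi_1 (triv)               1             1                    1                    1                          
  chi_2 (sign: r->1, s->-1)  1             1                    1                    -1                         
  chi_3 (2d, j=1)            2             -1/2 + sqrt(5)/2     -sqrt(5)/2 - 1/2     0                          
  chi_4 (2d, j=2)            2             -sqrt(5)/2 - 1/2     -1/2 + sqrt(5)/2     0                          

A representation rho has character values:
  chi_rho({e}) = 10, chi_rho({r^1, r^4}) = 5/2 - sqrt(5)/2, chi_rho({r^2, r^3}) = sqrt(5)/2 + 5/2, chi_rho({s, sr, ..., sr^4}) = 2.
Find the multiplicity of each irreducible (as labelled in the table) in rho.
Multiplicities: chi_1: 3, chi_2: 1, chi_3: 1, chi_4: 2.

Use <chi_rho, chi> = (1/|G|) sum_C |C| * chi_rho(C) * conj(chi(C)) with |G| = 10 for each irreducible chi in the table:
  <chi_rho, chi_1> = (1/10)[1*(10)*conj(1) + 2*(5/2 - sqrt(5)/2)*conj(1) + 2*(sqrt(5)/2 + 5/2)*conj(1) + 5*(2)*conj(1)]
      = (1/10)[(10) + (5 - sqrt(5)) + (sqrt(5) + 5) + (10)] = 30/10 = 3
  <chi_rho, chi_2> = (1/10)[1*(10)*conj(1) + 2*(5/2 - sqrt(5)/2)*conj(1) + 2*(sqrt(5)/2 + 5/2)*conj(1) + 5*(2)*conj(-1)]
      = (1/10)[(10) + (5 - sqrt(5)) + (sqrt(5) + 5) + (-10)] = 10/10 = 1
  <chi_rho, chi_3> = (1/10)[1*(10)*conj(2) + 2*(5/2 - sqrt(5)/2)*conj(-1/2 + sqrt(5)/2) + 2*(sqrt(5)/2 + 5/2)*conj(-sqrt(5)/2 - 1/2) + 5*(2)*conj(0)]
      = (1/10)[(20) + (-5 + 3*sqrt(5)) + (-3*sqrt(5) - 5) + (0)] = 10/10 = 1
  <chi_rho, chi_4> = (1/10)[1*(10)*conj(2) + 2*(5/2 - sqrt(5)/2)*conj(-sqrt(5)/2 - 1/2) + 2*(sqrt(5)/2 + 5/2)*conj(-1/2 + sqrt(5)/2) + 5*(2)*conj(0)]
      = (1/10)[(20) + (-2*sqrt(5)) + (2*sqrt(5)) + (0)] = 20/10 = 2
Dimension check: dim(rho) = sum (mult * dim) = 3*1 + 1*1 + 1*2 + 2*2 = 10 = chi_rho(e) = 10.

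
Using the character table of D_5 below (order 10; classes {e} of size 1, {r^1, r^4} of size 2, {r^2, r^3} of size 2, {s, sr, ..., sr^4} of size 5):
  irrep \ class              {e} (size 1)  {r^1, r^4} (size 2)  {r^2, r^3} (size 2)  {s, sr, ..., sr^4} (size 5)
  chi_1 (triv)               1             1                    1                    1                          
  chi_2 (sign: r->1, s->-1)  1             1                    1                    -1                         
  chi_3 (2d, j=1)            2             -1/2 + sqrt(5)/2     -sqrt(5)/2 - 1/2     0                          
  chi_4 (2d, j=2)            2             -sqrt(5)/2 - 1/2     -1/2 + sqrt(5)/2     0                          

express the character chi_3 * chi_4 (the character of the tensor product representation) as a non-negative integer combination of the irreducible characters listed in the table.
chi_3 tensor chi_4 = chi_3 + chi_4 (all other irreducibles have multiplicity 0).

Explanation: The character of a tensor product is the pointwise product (chi_3 * chi_4)(C) = chi_3(C) * chi_4(C):
  {e}: (2)*(2), {r^1, r^4}: (-1/2 + sqrt(5)/2)*(-sqrt(5)/2 - 1/2), {r^2, r^3}: (-sqrt(5)/2 - 1/2)*(-1/2 + sqrt(5)/2), {s, sr, ..., sr^4}: (0)*(0)
so (chi_3 * chi_4) takes values
  {e} -> 4, {r^1, r^4} -> -1, {r^2, r^3} -> -1, {s, sr, ..., sr^4} -> 0.
Now take the inner product of this character with each irreducible chi from the table, <chi_3*chi_4, chi> = (1/10) sum_C |C| (chi_3*chi_4)(C) conj(chi(C)):
  <chi_3*chi_4, chi_1> = (1/10)[1*(4)*conj(1) + 2*(-1)*conj(1) + 2*(-1)*conj(1) + 5*(0)*conj(1)]
      = (1/10)[(4) + (-2) + (-2) + (0)] = 0/10 = 0
  <chi_3*chi_4, chi_2> = (1/10)[1*(4)*conj(1) + 2*(-1)*conj(1) + 2*(-1)*conj(1) + 5*(0)*conj(-1)]
      = (1/10)[(4) + (-2) + (-2) + (0)] = 0/10 = 0
  <chi_3*chi_4, chi_3> = (1/10)[1*(4)*conj(2) + 2*(-1)*conj(-1/2 + sqrt(5)/2) + 2*(-1)*conj(-sqrt(5)/2 - 1/2) + 5*(0)*conj(0)]
      = (1/10)[(8) + (1 - sqrt(5)) + (1 + sqrt(5)) + (0)] = 10/10 = 1
  <chi_3*chi_4, chi_4> = (1/10)[1*(4)*conj(2) + 2*(-1)*conj(-sqrt(5)/2 - 1/2) + 2*(-1)*conj(-1/2 + sqrt(5)/2) + 5*(0)*conj(0)]
      = (1/10)[(8) + (1 + sqrt(5)) + (1 - sqrt(5)) + (0)] = 10/10 = 1
Hence the multiplicities are chi_3: 1, chi_4: 1. Dimension check: dim(chi_3)*dim(chi_4) = 2*2 = 4 and sum (mult * dim) = 1*2 + 1*2 = 4.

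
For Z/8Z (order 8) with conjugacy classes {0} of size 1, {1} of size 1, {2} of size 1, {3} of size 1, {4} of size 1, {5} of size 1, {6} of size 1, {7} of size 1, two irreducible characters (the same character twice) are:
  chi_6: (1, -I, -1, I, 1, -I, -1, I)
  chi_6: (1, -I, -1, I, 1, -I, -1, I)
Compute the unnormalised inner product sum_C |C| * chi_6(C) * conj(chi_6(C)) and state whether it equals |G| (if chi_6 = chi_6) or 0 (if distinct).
Sum = 8 = |G| = 8; so <chi_6, chi_6> = 1 (norm-1 confirms irreducibility).

Justification: Compute term by term over conjugacy classes (|C| * chi_6(C) * conj(chi_6(C))):
  1*(1)*conj(1) + 1*(-I)*conj(-I) + 1*(-1)*conj(-1) + 1*(I)*conj(I) + 1*(1)*conj(1) + 1*(-I)*conj(-I) + 1*(-1)*conj(-1) + 1*(I)*conj(I)
  = (1) + (1) + (1) + (1) + (1) + (1) + (1) + (1)
  = 8.
(Exp terms are combined using exp(i*s)*conj(exp(i*t)) = exp(i*(s-t)), and sums of them are collapsed using the identity that for every m > 1 the m distinct m-th roots of unity sum to 0, e.g. 1 + exp(2*I*pi/3) + exp(-2*I*pi/3) = 0.)
Dividing by |G| = 8 gives 8/8 = 1, matching the row-orthogonality relation <chi_6, chi_6> = [chi_6 = chi_6].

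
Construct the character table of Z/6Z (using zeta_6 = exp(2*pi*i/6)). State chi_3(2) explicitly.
Character table of Z/6Z (irreps indexed chi_0,...,chi_5 with chi_k(m) = zeta_6^(k*m), zeta_6 = exp(2*pi*i/6)):
  irrep \ class  {0} (size 1)  {1} (size 1)    {2} (size 1)    {3} (size 1)  {4} (size 1)    {5} (size 1)  
  chi_0          1             1               1               1             1               1             
  chi_1          1             exp(I*pi/3)     exp(2*I*pi/3)   -1            exp(-2*I*pi/3)  exp(-I*pi/3)  
  chi_2          1             exp(2*I*pi/3)   exp(-2*I*pi/3)  1             exp(2*I*pi/3)   exp(-2*I*pi/3)
  chi_3          1             -1              1               -1            1               -1            
  chi_4          1             exp(-2*I*pi/3)  exp(2*I*pi/3)   1             exp(-2*I*pi/3)  exp(2*I*pi/3) 
  chi_5          1             exp(-I*pi/3)    exp(-2*I*pi/3)  -1            exp(2*I*pi/3)   exp(I*pi/3)   

Spot check: chi_3(2) = zeta_6^(3*2) = zeta_6^6 = 1.

Derivation: Z/6Z is abelian, so all 6 irreducible complex representations are 1-dimensional. They are given by chi_k(m) = zeta_6^(k*m) for k = 0,...,5. Row orthogonality: sum_m chi_k(m) conj(chi_l(m)) = 6 * [k = l].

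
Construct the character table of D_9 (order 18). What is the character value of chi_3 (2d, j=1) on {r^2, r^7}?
Conjugacy classes: {e} of size 1, {r^1, r^8} of size 2, {r^2, r^7} of size 2, {r^3, r^6} of size 2, {r^4, r^5} of size 2, {s, sr, ..., sr^8} of size 9.
Character table:
  irrep \ class              {e} (size 1)  {r^1, r^8} (size 2)  {r^2, r^7} (size 2)  {r^3, r^6} (size 2)  {r^4, r^5} (size 2)  {s, sr, ..., sr^8} (size 9)
  chi_1 (triv)               1             1                    1                    1                    1                    1                          
  chi_2 (sign: r->1, s->-1)  1             1                    1                    1                    1                    -1                         
  chi_3 (2d, j=1)            2             2*cos(2*pi/9)        2*cos(4*pi/9)        -1                   -2*cos(pi/9)         0                          
  chi_4 (2d, j=2)            2             2*cos(4*pi/9)        -2*cos(pi/9)         -1                   2*cos(2*pi/9)        0                          
  chi_5 (2d, j=3)            2             -1                   -1                   2                    -1                   0                          
  chi_6 (2d, j=4)            2             -2*cos(pi/9)         2*cos(2*pi/9)        -1                   2*cos(4*pi/9)        0                          

Spot check: chi_3 (2d, j=1) on {r^2, r^7} = 2*cos(4*pi/9).

Solution. D_9 has order 2*9 = 18 with 6 conjugacy classes, hence 6 irreducibles. Sum of squared dims 1 + 1 + 4 + 4 + 4 + 4 = 18 = |G|. Linear characters come from the abelianisation; the 2-dimensional irreps have character r^k -> 2*cos(2*pi*j*k/9), reflections -> 0.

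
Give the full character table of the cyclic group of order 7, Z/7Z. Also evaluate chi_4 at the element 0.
Character table of Z/7Z (irreps indexed chi_0,...,chi_6 with chi_k(m) = zeta_7^(k*m), zeta_7 = exp(2*pi*i/7)):
  irrep \ class  {0} (size 1)  {1} (size 1)    {2} (size 1)    {3} (size 1)    {4} (size 1)    {5} (size 1)    {6} (size 1)  
  chi_0          1             1               1               1               1               1               1             
  chi_1          1             exp(2*I*pi/7)   exp(4*I*pi/7)   exp(6*I*pi/7)   exp(-6*I*pi/7)  exp(-4*I*pi/7)  exp(-2*I*pi/7)
  chi_2          1             exp(4*I*pi/7)   exp(-6*I*pi/7)  exp(-2*I*pi/7)  exp(2*I*pi/7)   exp(6*I*pi/7)   exp(-4*I*pi/7)
  chi_3          1             exp(6*I*pi/7)   exp(-2*I*pi/7)  exp(4*I*pi/7)   exp(-4*I*pi/7)  exp(2*I*pi/7)   exp(-6*I*pi/7)
  chi_4          1             exp(-6*I*pi/7)  exp(2*I*pi/7)   exp(-4*I*pi/7)  exp(4*I*pi/7)   exp(-2*I*pi/7)  exp(6*I*pi/7) 
  chi_5          1             exp(-4*I*pi/7)  exp(6*I*pi/7)   exp(2*I*pi/7)   exp(-2*I*pi/7)  exp(-6*I*pi/7)  exp(4*I*pi/7) 
  chi_6          1             exp(-2*I*pi/7)  exp(-4*I*pi/7)  exp(-6*I*pi/7)  exp(6*I*pi/7)   exp(4*I*pi/7)   exp(2*I*pi/7) 

Spot check: chi_4(0) = zeta_7^(4*0) = zeta_7^0 = 1.

Reasoning: Z/7Z is abelian, so all 7 irreducible complex representations are 1-dimensional. They are given by chi_k(m) = zeta_7^(k*m) for k = 0,...,6. Row orthogonality: sum_m chi_k(m) conj(chi_l(m)) = 7 * [k = l].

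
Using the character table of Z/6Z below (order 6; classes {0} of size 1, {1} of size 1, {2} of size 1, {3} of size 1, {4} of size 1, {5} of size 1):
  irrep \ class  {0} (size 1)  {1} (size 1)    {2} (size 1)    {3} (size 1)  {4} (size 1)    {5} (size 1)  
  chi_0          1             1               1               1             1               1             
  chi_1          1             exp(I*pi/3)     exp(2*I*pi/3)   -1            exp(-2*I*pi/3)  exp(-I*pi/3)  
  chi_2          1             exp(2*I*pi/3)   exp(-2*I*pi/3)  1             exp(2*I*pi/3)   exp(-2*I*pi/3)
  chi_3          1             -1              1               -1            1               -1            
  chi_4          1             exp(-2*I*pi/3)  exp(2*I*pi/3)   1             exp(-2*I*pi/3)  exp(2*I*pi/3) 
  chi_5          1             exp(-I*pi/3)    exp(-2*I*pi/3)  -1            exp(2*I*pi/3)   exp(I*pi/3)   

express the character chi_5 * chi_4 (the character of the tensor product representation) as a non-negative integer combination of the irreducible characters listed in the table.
chi_5 tensor chi_4 = chi_3 (all other irreducibles have multiplicity 0).

Reasoning: The character of a tensor product is the pointwise product (chi_5 * chi_4)(C) = chi_5(C) * chi_4(C):
  {0}: (1)*(1), {1}: (exp(-I*pi/3))*(exp(-2*I*pi/3)), {2}: (exp(-2*I*pi/3))*(exp(2*I*pi/3)), {3}: (-1)*(1), {4}: (exp(2*I*pi/3))*(exp(-2*I*pi/3)), {5}: (exp(I*pi/3))*(exp(2*I*pi/3))
so (chi_5 * chi_4) takes values
  {0} -> 1, {1} -> -1, {2} -> 1, {3} -> -1, {4} -> 1, {5} -> -1.
Now take the inner product of this character with each irreducible chi from the table, <chi_5*chi_4, chi> = (1/6) sum_C |C| (chi_5*chi_4)(C) conj(chi(C)):
  <chi_5*chi_4, chi_0> = (1/6)[1*(1)*conj(1) + 1*(-1)*conj(1) + 1*(1)*conj(1) + 1*(-1)*conj(1) + 1*(1)*conj(1) + 1*(-1)*conj(1)]
      = (1/6)[(1) + (-1) + (1) + (-1) + (1) + (-1)] = 0/6 = 0
  <chi_5*chi_4, chi_1> = (1/6)[1*(1)*conj(1) + 1*(-1)*conj(exp(I*pi/3)) + 1*(1)*conj(exp(2*I*pi/3)) + 1*(-1)*conj(-1) + 1*(1)*conj(exp(-2*I*pi/3)) + 1*(-1)*conj(exp(-I*pi/3))]
      = (1/6)[(1) + (-exp(-I*pi/3)) + (exp(-2*I*pi/3)) + (1) + (exp(2*I*pi/3)) + (-exp(I*pi/3))] = 0/6 = 0
  <chi_5*chi_4, chi_2> = (1/6)[1*(1)*conj(1) + 1*(-1)*conj(exp(2*I*pi/3)) + 1*(1)*conj(exp(-2*I*pi/3)) + 1*(-1)*conj(1) + 1*(1)*conj(exp(2*I*pi/3)) + 1*(-1)*conj(exp(-2*I*pi/3))]
      = (1/6)[(1) + (-exp(-2*I*pi/3)) + (exp(2*I*pi/3)) + (-1) + (exp(-2*I*pi/3)) + (-exp(2*I*pi/3))] = 0/6 = 0
  <chi_5*chi_4, chi_3> = (1/6)[1*(1)*conj(1) + 1*(-1)*conj(-1) + 1*(1)*conj(1) + 1*(-1)*conj(-1) + 1*(1)*conj(1) + 1*(-1)*conj(-1)]
      = (1/6)[(1) + (1) + (1) + (1) + (1) + (1)] = 6/6 = 1
  <chi_5*chi_4, chi_4> = (1/6)[1*(1)*conj(1) + 1*(-1)*conj(exp(-2*I*pi/3)) + 1*(1)*conj(exp(2*I*pi/3)) + 1*(-1)*conj(1) + 1*(1)*conj(exp(-2*I*pi/3)) + 1*(-1)*conj(exp(2*I*pi/3))]
      = (1/6)[(1) + (-exp(2*I*pi/3)) + (exp(-2*I*pi/3)) + (-1) + (exp(2*I*pi/3)) + (-exp(-2*I*pi/3))] = 0/6 = 0
  <chi_5*chi_4, chi_5> = (1/6)[1*(1)*conj(1) + 1*(-1)*conj(exp(-I*pi/3)) + 1*(1)*conj(exp(-2*I*pi/3)) + 1*(-1)*conj(-1) + 1*(1)*conj(exp(2*I*pi/3)) + 1*(-1)*conj(exp(I*pi/3))]
      = (1/6)[(1) + (-exp(I*pi/3)) + (exp(2*I*pi/3)) + (1) + (exp(-2*I*pi/3)) + (-exp(-I*pi/3))] = 0/6 = 0
(Exp terms are combined using exp(i*s)*conj(exp(i*t)) = exp(i*(s-t)), and sums of them are collapsed using the identity that for every m > 1 the m distinct m-th roots of unity sum to 0, e.g. 1 + exp(2*I*pi/3) + exp(-2*I*pi/3) = 0.)
Hence the multiplicities are chi_3: 1. Dimension check: dim(chi_5)*dim(chi_4) = 1*1 = 1 and sum (mult * dim) = 1*1 = 1.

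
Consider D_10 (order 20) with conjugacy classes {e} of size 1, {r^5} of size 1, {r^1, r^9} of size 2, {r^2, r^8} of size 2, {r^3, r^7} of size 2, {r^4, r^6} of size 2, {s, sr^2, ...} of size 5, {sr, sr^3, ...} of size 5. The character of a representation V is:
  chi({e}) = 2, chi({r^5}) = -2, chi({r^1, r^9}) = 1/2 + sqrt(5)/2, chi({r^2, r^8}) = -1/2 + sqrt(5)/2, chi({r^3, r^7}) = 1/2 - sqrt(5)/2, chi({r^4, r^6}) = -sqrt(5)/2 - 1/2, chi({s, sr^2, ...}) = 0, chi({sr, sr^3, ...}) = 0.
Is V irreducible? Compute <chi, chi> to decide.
Irreducible: <chi, chi> = 1.

Details: <chi, chi> = (1/|G|) sum_C |C| * |chi(C)|^2 = (1/20)[1*|2|^2 + 1*|-2|^2 + 2*|1/2 + sqrt(5)/2|^2 + 2*|-1/2 + sqrt(5)/2|^2 + 2*|1/2 - sqrt(5)/2|^2 + 2*|-sqrt(5)/2 - 1/2|^2 + 5*|0|^2 + 5*|0|^2]
  = (1/20)[(4) + (4) + (sqrt(5) + 3) + (3 - sqrt(5)) + (3 - sqrt(5)) + (sqrt(5) + 3) + (0) + (0)] = 20/20 = 1.
A character is irreducible iff <chi, chi> = 1, so this representation is irreducible.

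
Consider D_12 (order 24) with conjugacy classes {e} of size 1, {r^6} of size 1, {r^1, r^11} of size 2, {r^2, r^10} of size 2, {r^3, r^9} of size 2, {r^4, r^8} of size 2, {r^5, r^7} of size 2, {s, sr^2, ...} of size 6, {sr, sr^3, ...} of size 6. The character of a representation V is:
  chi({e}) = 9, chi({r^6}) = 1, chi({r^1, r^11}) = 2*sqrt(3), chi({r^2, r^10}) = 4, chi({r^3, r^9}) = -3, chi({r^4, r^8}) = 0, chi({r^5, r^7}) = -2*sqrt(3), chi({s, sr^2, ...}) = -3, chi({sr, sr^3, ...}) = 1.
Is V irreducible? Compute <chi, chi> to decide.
Not irreducible (reducible): <chi, chi> = 10 > 1.

Details: <chi, chi> = (1/|G|) sum_C |C| * |chi(C)|^2 = (1/24)[1*|9|^2 + 1*|1|^2 + 2*|2*sqrt(3)|^2 + 2*|4|^2 + 2*|-3|^2 + 2*|0|^2 + 2*|-2*sqrt(3)|^2 + 6*|-3|^2 + 6*|1|^2]
  = (1/24)[(81) + (1) + (24) + (32) + (18) + (0) + (24) + (54) + (6)] = 240/24 = 10.
A character is irreducible iff <chi, chi> = 1, so this representation is reducible.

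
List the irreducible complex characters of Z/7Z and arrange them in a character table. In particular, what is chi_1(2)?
Character table of Z/7Z (irreps indexed chi_0,...,chi_6 with chi_k(m) = zeta_7^(k*m), zeta_7 = exp(2*pi*i/7)):
  irrep \ class  {0} (size 1)  {1} (size 1)    {2} (size 1)    {3} (size 1)    {4} (size 1)    {5} (size 1)    {6} (size 1)  
  chi_0          1             1               1               1               1               1               1             
  chi_1          1             exp(2*I*pi/7)   exp(4*I*pi/7)   exp(6*I*pi/7)   exp(-6*I*pi/7)  exp(-4*I*pi/7)  exp(-2*I*pi/7)
  chi_2          1             exp(4*I*pi/7)   exp(-6*I*pi/7)  exp(-2*I*pi/7)  exp(2*I*pi/7)   exp(6*I*pi/7)   exp(-4*I*pi/7)
  chi_3          1             exp(6*I*pi/7)   exp(-2*I*pi/7)  exp(4*I*pi/7)   exp(-4*I*pi/7)  exp(2*I*pi/7)   exp(-6*I*pi/7)
  chi_4          1             exp(-6*I*pi/7)  exp(2*I*pi/7)   exp(-4*I*pi/7)  exp(4*I*pi/7)   exp(-2*I*pi/7)  exp(6*I*pi/7) 
  chi_5          1             exp(-4*I*pi/7)  exp(6*I*pi/7)   exp(2*I*pi/7)   exp(-2*I*pi/7)  exp(-6*I*pi/7)  exp(4*I*pi/7) 
  chi_6          1             exp(-2*I*pi/7)  exp(-4*I*pi/7)  exp(-6*I*pi/7)  exp(6*I*pi/7)   exp(4*I*pi/7)   exp(2*I*pi/7) 

Spot check: chi_1(2) = zeta_7^(1*2) = zeta_7^2 = exp(4*I*pi/7).

Reasoning: Z/7Z is abelian, so all 7 irreducible complex representations are 1-dimensional. They are given by chi_k(m) = zeta_7^(k*m) for k = 0,...,6. Row orthogonality: sum_m chi_k(m) conj(chi_l(m)) = 7 * [k = l].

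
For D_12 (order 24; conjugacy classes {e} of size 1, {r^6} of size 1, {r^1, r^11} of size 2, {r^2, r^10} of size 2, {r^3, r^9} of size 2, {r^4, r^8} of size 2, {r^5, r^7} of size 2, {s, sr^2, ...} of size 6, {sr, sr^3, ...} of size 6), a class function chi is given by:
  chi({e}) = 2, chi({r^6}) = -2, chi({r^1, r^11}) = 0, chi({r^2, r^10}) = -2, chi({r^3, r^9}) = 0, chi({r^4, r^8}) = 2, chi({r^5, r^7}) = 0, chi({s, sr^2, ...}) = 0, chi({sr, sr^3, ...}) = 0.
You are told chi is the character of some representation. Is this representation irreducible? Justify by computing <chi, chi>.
Irreducible: <chi, chi> = 1.

Proof sketch: <chi, chi> = (1/|G|) sum_C |C| * |chi(C)|^2 = (1/24)[1*|2|^2 + 1*|-2|^2 + 2*|0|^2 + 2*|-2|^2 + 2*|0|^2 + 2*|2|^2 + 2*|0|^2 + 6*|0|^2 + 6*|0|^2]
  = (1/24)[(4) + (4) + (0) + (8) + (0) + (8) + (0) + (0) + (0)] = 24/24 = 1.
A character is irreducible iff <chi, chi> = 1, so this representation is irreducible.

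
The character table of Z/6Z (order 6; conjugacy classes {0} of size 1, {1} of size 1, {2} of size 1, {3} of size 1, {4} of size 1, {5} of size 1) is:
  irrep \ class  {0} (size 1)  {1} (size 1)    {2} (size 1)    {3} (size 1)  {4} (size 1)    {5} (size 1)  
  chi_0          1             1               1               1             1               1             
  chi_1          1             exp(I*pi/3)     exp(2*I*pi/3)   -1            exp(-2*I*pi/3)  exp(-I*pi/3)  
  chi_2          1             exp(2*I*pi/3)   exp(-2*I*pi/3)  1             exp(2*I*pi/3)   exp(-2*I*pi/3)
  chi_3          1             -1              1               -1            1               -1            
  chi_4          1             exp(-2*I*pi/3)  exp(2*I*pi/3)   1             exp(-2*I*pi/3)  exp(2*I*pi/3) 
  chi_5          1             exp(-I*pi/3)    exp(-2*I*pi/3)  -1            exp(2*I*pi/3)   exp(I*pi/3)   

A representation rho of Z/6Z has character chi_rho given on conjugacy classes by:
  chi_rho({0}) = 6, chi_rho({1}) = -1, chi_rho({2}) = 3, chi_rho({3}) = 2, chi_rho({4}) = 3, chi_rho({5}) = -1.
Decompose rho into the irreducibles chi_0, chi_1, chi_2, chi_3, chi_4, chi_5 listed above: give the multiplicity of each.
Multiplicities: chi_0: 2, chi_1: 0, chi_2: 1, chi_3: 2, chi_4: 1, chi_5: 0.

Solution. Use <chi_rho, chi> = (1/|G|) sum_C |C| * chi_rho(C) * conj(chi(C)) with |G| = 6 for each irreducible chi in the table:
  <chi_rho, chi_0> = (1/6)[1*(6)*conj(1) + 1*(-1)*conj(1) + 1*(3)*conj(1) + 1*(2)*conj(1) + 1*(3)*conj(1) + 1*(-1)*conj(1)]
      = (1/6)[(6) + (-1) + (3) + (2) + (3) + (-1)] = 12/6 = 2
  <chi_rho, chi_1> = (1/6)[1*(6)*conj(1) + 1*(-1)*conj(exp(I*pi/3)) + 1*(3)*conj(exp(2*I*pi/3)) + 1*(2)*conj(-1) + 1*(3)*conj(exp(-2*I*pi/3)) + 1*(-1)*conj(exp(-I*pi/3))]
      = (1/6)[(6) + (-1 + exp(I*pi/3)) + (1 + 4*exp(-2*I*pi/3) + exp(2*I*pi/3)) + (-2) + (1 + exp(-2*I*pi/3) + 4*exp(2*I*pi/3)) + (-1 + exp(-I*pi/3))] = 0/6 = 0
  <chi_rho, chi_2> = (1/6)[1*(6)*conj(1) + 1*(-1)*conj(exp(2*I*pi/3)) + 1*(3)*conj(exp(-2*I*pi/3)) + 1*(2)*conj(1) + 1*(3)*conj(exp(2*I*pi/3)) + 1*(-1)*conj(exp(-2*I*pi/3))]
      = (1/6)[(6) + (1 + exp(2*I*pi/3)) + (1 + exp(-2*I*pi/3) + 4*exp(2*I*pi/3)) + (2) + (1 + 4*exp(-2*I*pi/3) + exp(2*I*pi/3)) + (1 + exp(-2*I*pi/3))] = 6/6 = 1
  <chi_rho, chi_3> = (1/6)[1*(6)*conj(1) + 1*(-1)*conj(-1) + 1*(3)*conj(1) + 1*(2)*conj(-1) + 1*(3)*conj(1) + 1*(-1)*conj(-1)]
      = (1/6)[(6) + (1) + (3) + (-2) + (3) + (1)] = 12/6 = 2
  <chi_rho, chi_4> = (1/6)[1*(6)*conj(1) + 1*(-1)*conj(exp(-2*I*pi/3)) + 1*(3)*conj(exp(2*I*pi/3)) + 1*(2)*conj(1) + 1*(3)*conj(exp(-2*I*pi/3)) + 1*(-1)*conj(exp(2*I*pi/3))]
      = (1/6)[(6) + (1 + exp(-2*I*pi/3)) + (1 + 4*exp(-2*I*pi/3) + exp(2*I*pi/3)) + (2) + (1 + exp(-2*I*pi/3) + 4*exp(2*I*pi/3)) + (1 + exp(2*I*pi/3))] = 6/6 = 1
  <chi_rho, chi_5> = (1/6)[1*(6)*conj(1) + 1*(-1)*conj(exp(-I*pi/3)) + 1*(3)*conj(exp(-2*I*pi/3)) + 1*(2)*conj(-1) + 1*(3)*conj(exp(2*I*pi/3)) + 1*(-1)*conj(exp(I*pi/3))]
      = (1/6)[(6) + (-1 + exp(-I*pi/3)) + (1 + exp(-2*I*pi/3) + 4*exp(2*I*pi/3)) + (-2) + (1 + 4*exp(-2*I*pi/3) + exp(2*I*pi/3)) + (-1 + exp(I*pi/3))] = 0/6 = 0
(Exp terms are combined using exp(i*s)*conj(exp(i*t)) = exp(i*(s-t)), and sums of them are collapsed using the identity that for every m > 1 the m distinct m-th roots of unity sum to 0, e.g. 1 + exp(2*I*pi/3) + exp(-2*I*pi/3) = 0.)
Dimension check: dim(rho) = sum (mult * dim) = 2*1 + 0*1 + 1*1 + 2*1 + 1*1 + 0*1 = 6 = chi_rho(e) = 6.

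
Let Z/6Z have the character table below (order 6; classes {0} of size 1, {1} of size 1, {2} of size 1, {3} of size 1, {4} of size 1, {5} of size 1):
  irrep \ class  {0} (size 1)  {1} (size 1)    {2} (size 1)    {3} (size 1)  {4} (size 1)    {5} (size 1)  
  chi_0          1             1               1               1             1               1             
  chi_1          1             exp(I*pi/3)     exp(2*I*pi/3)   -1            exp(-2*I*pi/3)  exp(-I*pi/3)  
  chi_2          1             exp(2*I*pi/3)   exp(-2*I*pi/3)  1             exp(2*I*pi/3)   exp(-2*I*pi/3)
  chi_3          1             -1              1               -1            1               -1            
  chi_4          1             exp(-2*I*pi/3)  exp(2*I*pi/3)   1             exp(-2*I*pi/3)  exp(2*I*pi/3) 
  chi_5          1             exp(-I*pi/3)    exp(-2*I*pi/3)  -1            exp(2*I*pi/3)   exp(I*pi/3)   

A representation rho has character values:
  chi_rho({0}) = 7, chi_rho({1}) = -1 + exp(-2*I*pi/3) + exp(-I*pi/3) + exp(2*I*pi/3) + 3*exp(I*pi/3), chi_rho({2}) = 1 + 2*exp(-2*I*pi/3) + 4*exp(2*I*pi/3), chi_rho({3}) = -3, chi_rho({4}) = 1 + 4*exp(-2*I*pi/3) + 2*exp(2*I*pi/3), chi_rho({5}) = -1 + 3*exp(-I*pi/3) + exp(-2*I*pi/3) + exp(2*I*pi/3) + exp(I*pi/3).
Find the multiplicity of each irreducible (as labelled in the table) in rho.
Multiplicities: chi_0: 0, chi_1: 3, chi_2: 1, chi_3: 1, chi_4: 1, chi_5: 1.

Justification: Use <chi_rho, chi> = (1/|G|) sum_C |C| * chi_rho(C) * conj(chi(C)) with |G| = 6 for each irreducible chi in the table:
  <chi_rho, chi_0> = (1/6)[1*(7)*conj(1) + 1*(-1 + exp(-2*I*pi/3) + exp(-I*pi/3) + exp(2*I*pi/3) + 3*exp(I*pi/3))*conj(1) + 1*(1 + 2*exp(-2*I*pi/3) + 4*exp(2*I*pi/3))*conj(1) + 1*(-3)*conj(1) + 1*(1 + 4*exp(-2*I*pi/3) + 2*exp(2*I*pi/3))*conj(1) + 1*(-1 + 3*exp(-I*pi/3) + exp(-2*I*pi/3) + exp(2*I*pi/3) + exp(I*pi/3))*conj(1)]
      = (1/6)[(7) + (-1 + exp(-2*I*pi/3) + exp(-I*pi/3) + exp(2*I*pi/3) + 3*exp(I*pi/3)) + (1 + 2*exp(-2*I*pi/3) + 4*exp(2*I*pi/3)) + (-3) + (1 + 4*exp(-2*I*pi/3) + 2*exp(2*I*pi/3)) + (-1 + 3*exp(-I*pi/3) + exp(-2*I*pi/3) + exp(2*I*pi/3) + exp(I*pi/3))] = 0/6 = 0
  <chi_rho, chi_1> = (1/6)[1*(7)*conj(1) + 1*(-1 + exp(-2*I*pi/3) + exp(-I*pi/3) + exp(2*I*pi/3) + 3*exp(I*pi/3))*conj(exp(I*pi/3)) + 1*(1 + 2*exp(-2*I*pi/3) + 4*exp(2*I*pi/3))*conj(exp(2*I*pi/3)) + 1*(-3)*conj(-1) + 1*(1 + 4*exp(-2*I*pi/3) + 2*exp(2*I*pi/3))*conj(exp(-2*I*pi/3)) + 1*(-1 + 3*exp(-I*pi/3) + exp(-2*I*pi/3) + exp(2*I*pi/3) + exp(I*pi/3))*conj(exp(-I*pi/3))]
      = (1/6)[(7) + (2 + exp(-2*I*pi/3) - exp(-I*pi/3) + exp(I*pi/3)) + (4 + exp(-2*I*pi/3) + 2*exp(2*I*pi/3)) + (3) + (4 + 2*exp(-2*I*pi/3) + exp(2*I*pi/3)) + (2 - exp(I*pi/3) + exp(-I*pi/3) + exp(2*I*pi/3))] = 18/6 = 3
  <chi_rho, chi_2> = (1/6)[1*(7)*conj(1) + 1*(-1 + exp(-2*I*pi/3) + exp(-I*pi/3) + exp(2*I*pi/3) + 3*exp(I*pi/3))*conj(exp(2*I*pi/3)) + 1*(1 + 2*exp(-2*I*pi/3) + 4*exp(2*I*pi/3))*conj(exp(-2*I*pi/3)) + 1*(-3)*conj(1) + 1*(1 + 4*exp(-2*I*pi/3) + 2*exp(2*I*pi/3))*conj(exp(2*I*pi/3)) + 1*(-1 + 3*exp(-I*pi/3) + exp(-2*I*pi/3) + exp(2*I*pi/3) + exp(I*pi/3))*conj(exp(-2*I*pi/3))]
      = (1/6)[(7) + (3*exp(-I*pi/3) + exp(2*I*pi/3) - exp(-2*I*pi/3)) + (2 + 4*exp(-2*I*pi/3) + exp(2*I*pi/3)) + (-3) + (2 + exp(-2*I*pi/3) + 4*exp(2*I*pi/3)) + (exp(-2*I*pi/3) - exp(2*I*pi/3) + 3*exp(I*pi/3))] = 6/6 = 1
  <chi_rho, chi_3> = (1/6)[1*(7)*conj(1) + 1*(-1 + exp(-2*I*pi/3) + exp(-I*pi/3) + exp(2*I*pi/3) + 3*exp(I*pi/3))*conj(-1) + 1*(1 + 2*exp(-2*I*pi/3) + 4*exp(2*I*pi/3))*conj(1) + 1*(-3)*conj(-1) + 1*(1 + 4*exp(-2*I*pi/3) + 2*exp(2*I*pi/3))*conj(1) + 1*(-1 + 3*exp(-I*pi/3) + exp(-2*I*pi/3) + exp(2*I*pi/3) + exp(I*pi/3))*conj(-1)]
      = (1/6)[(7) + (1 - 3*exp(I*pi/3) - exp(2*I*pi/3) - exp(-I*pi/3) - exp(-2*I*pi/3)) + (1 + 2*exp(-2*I*pi/3) + 4*exp(2*I*pi/3)) + (3) + (1 + 4*exp(-2*I*pi/3) + 2*exp(2*I*pi/3)) + (1 - exp(I*pi/3) - exp(2*I*pi/3) - exp(-2*I*pi/3) - 3*exp(-I*pi/3))] = 6/6 = 1
  <chi_rho, chi_4> = (1/6)[1*(7)*conj(1) + 1*(-1 + exp(-2*I*pi/3) + exp(-I*pi/3) + exp(2*I*pi/3) + 3*exp(I*pi/3))*conj(exp(-2*I*pi/3)) + 1*(1 + 2*exp(-2*I*pi/3) + 4*exp(2*I*pi/3))*conj(exp(2*I*pi/3)) + 1*(-3)*conj(1) + 1*(1 + 4*exp(-2*I*pi/3) + 2*exp(2*I*pi/3))*conj(exp(-2*I*pi/3)) + 1*(-1 + 3*exp(-I*pi/3) + exp(-2*I*pi/3) + exp(2*I*pi/3) + exp(I*pi/3))*conj(exp(2*I*pi/3))]
      = (1/6)[(7) + (-2 + exp(-2*I*pi/3) - exp(2*I*pi/3) + exp(I*pi/3)) + (4 + exp(-2*I*pi/3) + 2*exp(2*I*pi/3)) + (-3) + (4 + 2*exp(-2*I*pi/3) + exp(2*I*pi/3)) + (-2 + exp(-I*pi/3) + exp(2*I*pi/3) - exp(-2*I*pi/3))] = 6/6 = 1
  <chi_rho, chi_5> = (1/6)[1*(7)*conj(1) + 1*(-1 + exp(-2*I*pi/3) + exp(-I*pi/3) + exp(2*I*pi/3) + 3*exp(I*pi/3))*conj(exp(-I*pi/3)) + 1*(1 + 2*exp(-2*I*pi/3) + 4*exp(2*I*pi/3))*conj(exp(-2*I*pi/3)) + 1*(-3)*conj(-1) + 1*(1 + 4*exp(-2*I*pi/3) + 2*exp(2*I*pi/3))*conj(exp(2*I*pi/3)) + 1*(-1 + 3*exp(-I*pi/3) + exp(-2*I*pi/3) + exp(2*I*pi/3) + exp(I*pi/3))*conj(exp(I*pi/3))]
      = (1/6)[(7) + (-exp(I*pi/3) + exp(-I*pi/3) + 3*exp(2*I*pi/3)) + (2 + 4*exp(-2*I*pi/3) + exp(2*I*pi/3)) + (3) + (2 + exp(-2*I*pi/3) + 4*exp(2*I*pi/3)) + (3*exp(-2*I*pi/3) - exp(-I*pi/3) + exp(I*pi/3))] = 6/6 = 1
(Exp terms are combined using exp(i*s)*conj(exp(i*t)) = exp(i*(s-t)), and sums of them are collapsed using the identity that for every m > 1 the m distinct m-th roots of unity sum to 0, e.g. 1 + exp(2*I*pi/3) + exp(-2*I*pi/3) = 0.)
Dimension check: dim(rho) = sum (mult * dim) = 0*1 + 3*1 + 1*1 + 1*1 + 1*1 + 1*1 = 7 = chi_rho(e) = 7.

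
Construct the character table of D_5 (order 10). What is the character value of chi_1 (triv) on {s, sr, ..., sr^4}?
Conjugacy classes: {e} of size 1, {r^1, r^4} of size 2, {r^2, r^3} of size 2, {s, sr, ..., sr^4} of size 5.
Character table:
  irrep \ class              {e} (size 1)  {r^1, r^4} (size 2)  {r^2, r^3} (size 2)  {s, sr, ..., sr^4} (size 5)
  chi_1 (triv)               1             1                    1                    1                          
  chi_2 (sign: r->1, s->-1)  1             1                    1                    -1                         
  chi_3 (2d, j=1)            2             -1/2 + sqrt(5)/2     -sqrt(5)/2 - 1/2     0                          
  chi_4 (2d, j=2)            2             -sqrt(5)/2 - 1/2     -1/2 + sqrt(5)/2     0                          

Spot check: chi_1 (triv) on {s, sr, ..., sr^4} = 1.

D_5 has order 2*5 = 10 with 4 conjugacy classes, hence 4 irreducibles. Sum of squared dims 1 + 1 + 4 + 4 = 10 = |G|. Linear characters come from the abelianisation; the 2-dimensional irreps have character r^k -> 2*cos(2*pi*j*k/5), reflections -> 0.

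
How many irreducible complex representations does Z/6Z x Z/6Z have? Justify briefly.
36

Justification: The number of irreducible complex representations of a finite group equals its number of conjugacy classes. Z/6Z x Z/6Z is abelian of order 36, so every element is its own conjugacy class: 36 classes, so Z/6Z x Z/6Z (order 36) has exactly 36 irreducible complex representations.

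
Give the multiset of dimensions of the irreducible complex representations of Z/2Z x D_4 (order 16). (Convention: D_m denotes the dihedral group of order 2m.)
Dimensions: 1, 1, 1, 1, 1, 1, 1, 1, 2, 2

Explanation: There are 10 irreducibles (= number of conjugacy classes). Their dimensions d_i satisfy sum d_i^2 = |G| = 16: 1 + 1 + 1 + 1 + 1 + 1 + 1 + 1 + 4 + 4 = 16. (For the product with Z/2Z: each of the 2 1-dim characters of Z/2Z tensors with each irrep of D_4, giving 2 copies of each D_4-dimension.)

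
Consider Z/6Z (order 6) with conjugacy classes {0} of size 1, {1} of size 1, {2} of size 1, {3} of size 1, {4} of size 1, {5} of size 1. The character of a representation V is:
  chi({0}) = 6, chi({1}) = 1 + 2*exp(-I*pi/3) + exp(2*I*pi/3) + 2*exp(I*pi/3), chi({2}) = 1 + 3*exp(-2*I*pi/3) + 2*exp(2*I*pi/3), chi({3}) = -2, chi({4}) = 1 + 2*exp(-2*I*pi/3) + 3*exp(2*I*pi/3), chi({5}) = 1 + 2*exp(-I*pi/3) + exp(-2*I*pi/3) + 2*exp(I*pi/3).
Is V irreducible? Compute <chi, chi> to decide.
Not irreducible (reducible): <chi, chi> = 10 > 1.

Working: <chi, chi> = (1/|G|) sum_C |C| * |chi(C)|^2 = (1/6)[1*|6|^2 + 1*|1 + 2*exp(-I*pi/3) + exp(2*I*pi/3) + 2*exp(I*pi/3)|^2 + 1*|1 + 3*exp(-2*I*pi/3) + 2*exp(2*I*pi/3)|^2 + 1*|-2|^2 + 1*|1 + 2*exp(-2*I*pi/3) + 3*exp(2*I*pi/3)|^2 + 1*|1 + 2*exp(-I*pi/3) + exp(-2*I*pi/3) + 2*exp(I*pi/3)|^2]
  = (1/6)[(36) + (7) + (3) + (4) + (3) + (7)] = 60/6 = 10.
(Exp terms are combined using exp(i*s)*conj(exp(i*t)) = exp(i*(s-t)), and sums of them are collapsed using the identity that for every m > 1 the m distinct m-th roots of unity sum to 0, e.g. 1 + exp(2*I*pi/3) + exp(-2*I*pi/3) = 0.)
A character is irreducible iff <chi, chi> = 1, so this representation is reducible.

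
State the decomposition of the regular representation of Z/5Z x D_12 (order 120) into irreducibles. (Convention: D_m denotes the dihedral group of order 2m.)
Each irreducible V_i of dimension d_i appears with multiplicity d_i, i.e. rho_reg = (direct sum over all irreducibles V_i) d_i V_i. The irreducible dimensions for Z/5Z x D_12 are 1, 1, 1, 1, 1, 1, 1, 1, 1, 1, 1, 1, 1, 1, 1, 1, 1, 1, 1, 1, 2, 2, 2, 2, 2, 2, 2, 2, 2, 2, 2, 2, 2, 2, 2, 2, 2, 2, 2, 2, 2, 2, 2, 2, 2: 20 irreducibles of dimension 1, each with multiplicity 1; 25 irreducibles of dimension 2, each with multiplicity 2. Total dimension 20*1*1 + 25*2*2 = 120 = |G|.

Argument: General theorem: in the regular representation of a finite group G, each irreducible appears with multiplicity equal to its dimension. Check: dim(rho_reg) = sum d_i^2 = 1 + 1 + 1 + 1 + 1 + 1 + 1 + 1 + 1 + 1 + 1 + 1 + 1 + 1 + 1 + 1 + 1 + 1 + 1 + 1 + 4 + 4 + 4 + 4 + 4 + 4 + 4 + 4 + 4 + 4 + 4 + 4 + 4 + 4 + 4 + 4 + 4 + 4 + 4 + 4 + 4 + 4 + 4 + 4 + 4 = 120 = |G|.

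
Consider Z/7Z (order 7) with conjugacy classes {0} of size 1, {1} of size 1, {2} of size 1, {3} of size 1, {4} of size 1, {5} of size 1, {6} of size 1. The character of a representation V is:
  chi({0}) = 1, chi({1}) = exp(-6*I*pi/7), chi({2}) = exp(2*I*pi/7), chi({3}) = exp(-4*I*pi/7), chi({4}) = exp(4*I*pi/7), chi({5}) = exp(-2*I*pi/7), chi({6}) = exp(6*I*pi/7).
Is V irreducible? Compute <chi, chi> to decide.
Irreducible: <chi, chi> = 1.

Working: <chi, chi> = (1/|G|) sum_C |C| * |chi(C)|^2 = (1/7)[1*|1|^2 + 1*|exp(-6*I*pi/7)|^2 + 1*|exp(2*I*pi/7)|^2 + 1*|exp(-4*I*pi/7)|^2 + 1*|exp(4*I*pi/7)|^2 + 1*|exp(-2*I*pi/7)|^2 + 1*|exp(6*I*pi/7)|^2]
  = (1/7)[(1) + (1) + (1) + (1) + (1) + (1) + (1)] = 7/7 = 1.
(Exp terms are combined using exp(i*s)*conj(exp(i*t)) = exp(i*(s-t)), and sums of them are collapsed using the identity that for every m > 1 the m distinct m-th roots of unity sum to 0, e.g. 1 + exp(2*I*pi/3) + exp(-2*I*pi/3) = 0.)
A character is irreducible iff <chi, chi> = 1, so this representation is irreducible.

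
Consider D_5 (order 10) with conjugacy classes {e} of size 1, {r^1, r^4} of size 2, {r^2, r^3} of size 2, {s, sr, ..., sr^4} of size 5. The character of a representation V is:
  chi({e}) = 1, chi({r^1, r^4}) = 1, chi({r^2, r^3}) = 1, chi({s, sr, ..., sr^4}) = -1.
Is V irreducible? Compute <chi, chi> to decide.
Irreducible: <chi, chi> = 1.

Justification: <chi, chi> = (1/|G|) sum_C |C| * |chi(C)|^2 = (1/10)[1*|1|^2 + 2*|1|^2 + 2*|1|^2 + 5*|-1|^2]
  = (1/10)[(1) + (2) + (2) + (5)] = 10/10 = 1.
A character is irreducible iff <chi, chi> = 1, so this representation is irreducible.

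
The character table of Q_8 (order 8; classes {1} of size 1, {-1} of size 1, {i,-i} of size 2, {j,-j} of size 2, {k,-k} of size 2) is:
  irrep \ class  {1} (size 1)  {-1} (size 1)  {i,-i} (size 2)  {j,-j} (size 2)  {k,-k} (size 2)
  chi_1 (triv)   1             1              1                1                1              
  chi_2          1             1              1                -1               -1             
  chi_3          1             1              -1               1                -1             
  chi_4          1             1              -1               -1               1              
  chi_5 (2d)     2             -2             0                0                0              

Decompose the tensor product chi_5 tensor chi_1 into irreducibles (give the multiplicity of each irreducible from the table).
chi_5 tensor chi_1 = chi_5 (all other irreducibles have multiplicity 0).

Solution. The character of a tensor product is the pointwise product (chi_5 * chi_1)(C) = chi_5(C) * chi_1(C):
  {1}: (2)*(1), {-1}: (-2)*(1), {i,-i}: (0)*(1), {j,-j}: (0)*(1), {k,-k}: (0)*(1)
so (chi_5 * chi_1) takes values
  {1} -> 2, {-1} -> -2, {i,-i} -> 0, {j,-j} -> 0, {k,-k} -> 0.
Now take the inner product of this character with each irreducible chi from the table, <chi_5*chi_1, chi> = (1/8) sum_C |C| (chi_5*chi_1)(C) conj(chi(C)):
  <chi_5*chi_1, chi_1> = (1/8)[1*(2)*conj(1) + 1*(-2)*conj(1) + 2*(0)*conj(1) + 2*(0)*conj(1) + 2*(0)*conj(1)]
      = (1/8)[(2) + (-2) + (0) + (0) + (0)] = 0/8 = 0
  <chi_5*chi_1, chi_2> = (1/8)[1*(2)*conj(1) + 1*(-2)*conj(1) + 2*(0)*conj(1) + 2*(0)*conj(-1) + 2*(0)*conj(-1)]
      = (1/8)[(2) + (-2) + (0) + (0) + (0)] = 0/8 = 0
  <chi_5*chi_1, chi_3> = (1/8)[1*(2)*conj(1) + 1*(-2)*conj(1) + 2*(0)*conj(-1) + 2*(0)*conj(1) + 2*(0)*conj(-1)]
      = (1/8)[(2) + (-2) + (0) + (0) + (0)] = 0/8 = 0
  <chi_5*chi_1, chi_4> = (1/8)[1*(2)*conj(1) + 1*(-2)*conj(1) + 2*(0)*conj(-1) + 2*(0)*conj(-1) + 2*(0)*conj(1)]
      = (1/8)[(2) + (-2) + (0) + (0) + (0)] = 0/8 = 0
  <chi_5*chi_1, chi_5> = (1/8)[1*(2)*conj(2) + 1*(-2)*conj(-2) + 2*(0)*conj(0) + 2*(0)*conj(0) + 2*(0)*conj(0)]
      = (1/8)[(4) + (4) + (0) + (0) + (0)] = 8/8 = 1
Hence the multiplicities are chi_5: 1. Dimension check: dim(chi_5)*dim(chi_1) = 2*1 = 2 and sum (mult * dim) = 1*2 = 2.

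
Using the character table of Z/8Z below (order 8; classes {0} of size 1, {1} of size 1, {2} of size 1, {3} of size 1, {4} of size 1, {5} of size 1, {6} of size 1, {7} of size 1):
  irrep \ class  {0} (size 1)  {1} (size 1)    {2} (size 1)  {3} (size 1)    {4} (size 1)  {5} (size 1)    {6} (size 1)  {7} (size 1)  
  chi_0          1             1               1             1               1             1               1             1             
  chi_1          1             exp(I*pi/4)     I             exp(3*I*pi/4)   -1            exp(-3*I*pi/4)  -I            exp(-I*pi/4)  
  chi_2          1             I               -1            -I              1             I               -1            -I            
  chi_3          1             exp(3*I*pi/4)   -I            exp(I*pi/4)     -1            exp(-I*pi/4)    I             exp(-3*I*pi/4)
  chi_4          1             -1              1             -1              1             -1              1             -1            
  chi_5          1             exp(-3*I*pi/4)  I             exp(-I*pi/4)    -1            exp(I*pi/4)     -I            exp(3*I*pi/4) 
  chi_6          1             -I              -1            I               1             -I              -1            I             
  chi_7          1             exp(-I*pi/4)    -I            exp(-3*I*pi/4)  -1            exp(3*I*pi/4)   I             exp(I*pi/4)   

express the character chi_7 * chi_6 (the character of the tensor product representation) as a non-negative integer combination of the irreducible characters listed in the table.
chi_7 tensor chi_6 = chi_5 (all other irreducibles have multiplicity 0).

Why: The character of a tensor product is the pointwise product (chi_7 * chi_6)(C) = chi_7(C) * chi_6(C):
  {0}: (1)*(1), {1}: (exp(-I*pi/4))*(-I), {2}: (-I)*(-1), {3}: (exp(-3*I*pi/4))*(I), {4}: (-1)*(1), {5}: (exp(3*I*pi/4))*(-I), {6}: (I)*(-1), {7}: (exp(I*pi/4))*(I)
so (chi_7 * chi_6) takes values
  {0} -> 1, {1} -> -exp(I*pi/4), {2} -> I, {3} -> exp(-I*pi/4), {4} -> -1, {5} -> -exp(-3*I*pi/4), {6} -> -I, {7} -> exp(3*I*pi/4).
Now take the inner product of this character with each irreducible chi from the table, <chi_7*chi_6, chi> = (1/8) sum_C |C| (chi_7*chi_6)(C) conj(chi(C)):
  <chi_7*chi_6, chi_0> = (1/8)[1*(1)*conj(1) + 1*(-exp(I*pi/4))*conj(1) + 1*(I)*conj(1) + 1*(exp(-I*pi/4))*conj(1) + 1*(-1)*conj(1) + 1*(-exp(-3*I*pi/4))*conj(1) + 1*(-I)*conj(1) + 1*(exp(3*I*pi/4))*conj(1)]
      = (1/8)[(1) + (-exp(I*pi/4)) + (I) + (exp(-I*pi/4)) + (-1) + (-exp(-3*I*pi/4)) + (-I) + (exp(3*I*pi/4))] = 0/8 = 0
  <chi_7*chi_6, chi_1> = (1/8)[1*(1)*conj(1) + 1*(-exp(I*pi/4))*conj(exp(I*pi/4)) + 1*(I)*conj(I) + 1*(exp(-I*pi/4))*conj(exp(3*I*pi/4)) + 1*(-1)*conj(-1) + 1*(-exp(-3*I*pi/4))*conj(exp(-3*I*pi/4)) + 1*(-I)*conj(-I) + 1*(exp(3*I*pi/4))*conj(exp(-I*pi/4))]
      = (1/8)[(1) + (-1) + (1) + (-1) + (1) + (-1) + (1) + (-1)] = 0/8 = 0
  <chi_7*chi_6, chi_2> = (1/8)[1*(1)*conj(1) + 1*(-exp(I*pi/4))*conj(I) + 1*(I)*conj(-1) + 1*(exp(-I*pi/4))*conj(-I) + 1*(-1)*conj(1) + 1*(-exp(-3*I*pi/4))*conj(I) + 1*(-I)*conj(-1) + 1*(exp(3*I*pi/4))*conj(-I)]
      = (1/8)[(1) + (exp(3*I*pi/4)) + (-I) + (exp(I*pi/4)) + (-1) + (exp(-I*pi/4)) + (I) + (exp(-3*I*pi/4))] = 0/8 = 0
  <chi_7*chi_6, chi_3> = (1/8)[1*(1)*conj(1) + 1*(-exp(I*pi/4))*conj(exp(3*I*pi/4)) + 1*(I)*conj(-I) + 1*(exp(-I*pi/4))*conj(exp(I*pi/4)) + 1*(-1)*conj(-1) + 1*(-exp(-3*I*pi/4))*conj(exp(-I*pi/4)) + 1*(-I)*conj(I) + 1*(exp(3*I*pi/4))*conj(exp(-3*I*pi/4))]
      = (1/8)[(1) + (I) + (-1) + (-I) + (1) + (I) + (-1) + (-I)] = 0/8 = 0
  <chi_7*chi_6, chi_4> = (1/8)[1*(1)*conj(1) + 1*(-exp(I*pi/4))*conj(-1) + 1*(I)*conj(1) + 1*(exp(-I*pi/4))*conj(-1) + 1*(-1)*conj(1) + 1*(-exp(-3*I*pi/4))*conj(-1) + 1*(-I)*conj(1) + 1*(exp(3*I*pi/4))*conj(-1)]
      = (1/8)[(1) + (exp(I*pi/4)) + (I) + (-exp(-I*pi/4)) + (-1) + (exp(-3*I*pi/4)) + (-I) + (-exp(3*I*pi/4))] = 0/8 = 0
  <chi_7*chi_6, chi_5> = (1/8)[1*(1)*conj(1) + 1*(-exp(I*pi/4))*conj(exp(-3*I*pi/4)) + 1*(I)*conj(I) + 1*(exp(-I*pi/4))*conj(exp(-I*pi/4)) + 1*(-1)*conj(-1) + 1*(-exp(-3*I*pi/4))*conj(exp(I*pi/4)) + 1*(-I)*conj(-I) + 1*(exp(3*I*pi/4))*conj(exp(3*I*pi/4))]
      = (1/8)[(1) + (1) + (1) + (1) + (1) + (1) + (1) + (1)] = 8/8 = 1
  <chi_7*chi_6, chi_6> = (1/8)[1*(1)*conj(1) + 1*(-exp(I*pi/4))*conj(-I) + 1*(I)*conj(-1) + 1*(exp(-I*pi/4))*conj(I) + 1*(-1)*conj(1) + 1*(-exp(-3*I*pi/4))*conj(-I) + 1*(-I)*conj(-1) + 1*(exp(3*I*pi/4))*conj(I)]
      = (1/8)[(1) + (-exp(3*I*pi/4)) + (-I) + (-exp(I*pi/4)) + (-1) + (-exp(-I*pi/4)) + (I) + (-exp(-3*I*pi/4))] = 0/8 = 0
  <chi_7*chi_6, chi_7> = (1/8)[1*(1)*conj(1) + 1*(-exp(I*pi/4))*conj(exp(-I*pi/4)) + 1*(I)*conj(-I) + 1*(exp(-I*pi/4))*conj(exp(-3*I*pi/4)) + 1*(-1)*conj(-1) + 1*(-exp(-3*I*pi/4))*conj(exp(3*I*pi/4)) + 1*(-I)*conj(I) + 1*(exp(3*I*pi/4))*conj(exp(I*pi/4))]
      = (1/8)[(1) + (-I) + (-1) + (I) + (1) + (-I) + (-1) + (I)] = 0/8 = 0
(Exp terms are combined using exp(i*s)*conj(exp(i*t)) = exp(i*(s-t)), and sums of them are collapsed using the identity that for every m > 1 the m distinct m-th roots of unity sum to 0, e.g. 1 + exp(2*I*pi/3) + exp(-2*I*pi/3) = 0.)
Hence the multiplicities are chi_5: 1. Dimension check: dim(chi_7)*dim(chi_6) = 1*1 = 1 and sum (mult * dim) = 1*1 = 1.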